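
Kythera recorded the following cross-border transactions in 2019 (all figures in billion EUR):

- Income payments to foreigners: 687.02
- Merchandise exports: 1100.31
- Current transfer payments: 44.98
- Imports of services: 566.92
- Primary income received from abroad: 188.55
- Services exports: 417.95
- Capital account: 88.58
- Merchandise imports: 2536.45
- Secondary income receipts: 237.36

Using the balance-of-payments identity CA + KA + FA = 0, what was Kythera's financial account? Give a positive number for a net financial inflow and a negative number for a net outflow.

1802.62

Goods balance = 1100.31 - 2536.45 = -1436.14
Services balance = 417.95 - 566.92 = -148.97
Trade balance (goods + services) = -1436.14 + (-148.97) = -1585.11
Net primary income = 188.55 - 687.02 = -498.47
Net secondary income = 237.36 - 44.98 = 192.38
Current account = -1585.11 + (-498.47) + 192.38 = -1891.20
Financial account = -(-1891.20 + 88.58) = 1802.62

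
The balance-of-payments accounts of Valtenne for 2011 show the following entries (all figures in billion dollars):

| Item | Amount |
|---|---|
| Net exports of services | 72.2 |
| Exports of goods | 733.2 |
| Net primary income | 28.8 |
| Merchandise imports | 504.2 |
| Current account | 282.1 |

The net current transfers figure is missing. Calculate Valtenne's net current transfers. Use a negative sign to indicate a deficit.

-47.9

Current account = goods balance + services balance + net primary income + net secondary income
Sum of the known components = 330.0
Net current transfers = CA - (known components) = 282.1 - 330.0 = -47.9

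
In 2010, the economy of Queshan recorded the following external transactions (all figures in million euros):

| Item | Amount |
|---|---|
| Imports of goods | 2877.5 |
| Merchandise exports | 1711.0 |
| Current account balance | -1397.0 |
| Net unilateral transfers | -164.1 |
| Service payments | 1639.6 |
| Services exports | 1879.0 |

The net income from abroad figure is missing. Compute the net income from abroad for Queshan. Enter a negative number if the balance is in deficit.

-305.8

Current account = goods balance + services balance + net primary income + net secondary income
Sum of the known components = -1091.2
Net income from abroad = CA - (known components) = -1397.0 - (-1091.2) = -305.8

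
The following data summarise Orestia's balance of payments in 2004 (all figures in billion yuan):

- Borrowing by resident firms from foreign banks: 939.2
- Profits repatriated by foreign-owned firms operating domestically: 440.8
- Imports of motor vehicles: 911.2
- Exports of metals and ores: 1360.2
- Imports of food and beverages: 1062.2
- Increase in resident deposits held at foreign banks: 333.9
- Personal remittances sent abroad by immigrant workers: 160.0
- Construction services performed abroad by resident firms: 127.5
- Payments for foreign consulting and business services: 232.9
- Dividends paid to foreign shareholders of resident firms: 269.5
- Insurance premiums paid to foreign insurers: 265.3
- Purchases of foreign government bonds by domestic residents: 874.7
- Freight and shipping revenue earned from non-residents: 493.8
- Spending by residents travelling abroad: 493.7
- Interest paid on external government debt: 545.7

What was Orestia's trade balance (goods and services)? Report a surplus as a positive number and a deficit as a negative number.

-983.8

Goods: -1062.2 - 911.2 + 1360.2 = -613.2
Services: 493.8 - 493.7 + 127.5 - 265.3 - 232.9 = -370.6
Trade balance = -613.2 + (-370.6) = -983.8
(Excluded from the trade balance — financial account: borrowing by resident firms from foreign banks 939.2, increase in resident deposits held at foreign banks 333.9, purchases of foreign government bonds by domestic residents 874.7; primary income: profits repatriated by foreign-owned firms operating domestically 440.8, dividends paid to foreign shareholders of resident firms 269.5, interest paid on external government debt 545.7; secondary income: personal remittances sent abroad by immigrant workers 160.0.)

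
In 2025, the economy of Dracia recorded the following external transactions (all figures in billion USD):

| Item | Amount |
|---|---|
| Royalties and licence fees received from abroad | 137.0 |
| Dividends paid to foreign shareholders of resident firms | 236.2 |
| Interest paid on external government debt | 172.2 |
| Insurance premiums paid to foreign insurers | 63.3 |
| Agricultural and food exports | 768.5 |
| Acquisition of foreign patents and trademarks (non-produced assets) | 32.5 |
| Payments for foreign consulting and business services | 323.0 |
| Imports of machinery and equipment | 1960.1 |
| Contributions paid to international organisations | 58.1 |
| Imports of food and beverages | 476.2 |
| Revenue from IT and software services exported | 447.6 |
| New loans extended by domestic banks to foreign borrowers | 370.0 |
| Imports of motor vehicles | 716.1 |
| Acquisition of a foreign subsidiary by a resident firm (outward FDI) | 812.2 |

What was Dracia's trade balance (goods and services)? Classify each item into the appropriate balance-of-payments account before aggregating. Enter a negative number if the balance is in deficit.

-2185.6

Goods: -716.1 - 1960.1 - 476.2 + 768.5 = -2383.9
Services: 137.0 - 323.0 + 447.6 - 63.3 = 198.3
Trade balance = -2383.9 + 198.3 = -2185.6
(Excluded from the trade balance — primary income: dividends paid to foreign shareholders of resident firms 236.2, interest paid on external government debt 172.2; capital account: acquisition of foreign patents and trademarks (non-produced assets) 32.5; secondary income: contributions paid to international organisations 58.1; financial account: new loans extended by domestic banks to foreign borrowers 370.0, acquisition of a foreign subsidiary by a resident firm (outward FDI) 812.2.)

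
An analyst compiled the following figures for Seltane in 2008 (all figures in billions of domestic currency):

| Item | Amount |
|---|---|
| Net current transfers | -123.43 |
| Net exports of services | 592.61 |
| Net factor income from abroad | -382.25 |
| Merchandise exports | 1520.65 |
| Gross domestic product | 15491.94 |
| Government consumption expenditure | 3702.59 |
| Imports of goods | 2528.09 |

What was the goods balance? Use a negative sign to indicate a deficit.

-1007.44

Goods balance = 1520.65 - 2528.09 = -1007.44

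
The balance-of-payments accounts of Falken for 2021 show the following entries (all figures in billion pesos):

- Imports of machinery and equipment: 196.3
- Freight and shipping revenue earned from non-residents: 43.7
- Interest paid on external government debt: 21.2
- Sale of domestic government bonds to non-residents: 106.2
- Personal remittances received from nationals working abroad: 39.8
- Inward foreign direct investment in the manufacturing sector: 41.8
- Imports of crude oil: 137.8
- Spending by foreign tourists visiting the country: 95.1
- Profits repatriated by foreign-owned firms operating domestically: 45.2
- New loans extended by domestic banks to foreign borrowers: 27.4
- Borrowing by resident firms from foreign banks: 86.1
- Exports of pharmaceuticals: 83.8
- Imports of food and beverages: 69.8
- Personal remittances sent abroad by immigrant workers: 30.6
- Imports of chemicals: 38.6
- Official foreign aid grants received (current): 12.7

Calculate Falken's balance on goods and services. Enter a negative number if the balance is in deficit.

-219.9

Goods: -196.3 - 69.8 - 137.8 - 38.6 + 83.8 = -358.7
Services: 95.1 + 43.7 = 138.8
Trade balance = -358.7 + 138.8 = -219.9
(Excluded from the trade balance — primary income: interest paid on external government debt 21.2, profits repatriated by foreign-owned firms operating domestically 45.2; financial account: sale of domestic government bonds to non-residents 106.2, inward foreign direct investment in the manufacturing sector 41.8, new loans extended by domestic banks to foreign borrowers 27.4, borrowing by resident firms from foreign banks 86.1; secondary income: personal remittances received from nationals working abroad 39.8, personal remittances sent abroad by immigrant workers 30.6, official foreign aid grants received (current) 12.7.)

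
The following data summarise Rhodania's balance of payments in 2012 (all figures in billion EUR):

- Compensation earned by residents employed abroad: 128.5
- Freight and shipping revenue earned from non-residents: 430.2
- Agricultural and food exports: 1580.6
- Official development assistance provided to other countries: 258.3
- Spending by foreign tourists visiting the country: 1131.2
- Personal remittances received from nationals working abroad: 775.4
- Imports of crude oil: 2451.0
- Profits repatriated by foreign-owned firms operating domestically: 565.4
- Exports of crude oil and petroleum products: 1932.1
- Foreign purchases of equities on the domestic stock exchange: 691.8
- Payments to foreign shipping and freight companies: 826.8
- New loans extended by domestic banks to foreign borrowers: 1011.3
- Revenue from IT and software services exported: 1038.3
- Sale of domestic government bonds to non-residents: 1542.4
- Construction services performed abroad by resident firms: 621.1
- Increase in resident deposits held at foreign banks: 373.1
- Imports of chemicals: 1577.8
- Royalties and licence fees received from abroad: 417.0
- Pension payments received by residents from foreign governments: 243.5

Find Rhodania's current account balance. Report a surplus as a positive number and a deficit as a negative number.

Goods: -1577.8 + 1932.1 - 2451.0 + 1580.6 = -516.1
Services: 1131.2 + 417.0 - 826.8 + 430.2 + 621.1 + 1038.3 = 2811.0
Primary income: 128.5 - 565.4 = -436.9
Secondary income: 775.4 - 258.3 + 243.5 = 760.6
Current account = (-516.1) + 2811.0 + (-436.9) + 760.6 = 2618.6
(Excluded from the current account — financial account: foreign purchases of equities on the domestic stock exchange 691.8, new loans extended by domestic banks to foreign borrowers 1011.3, sale of domestic government bonds to non-residents 1542.4, increase in resident deposits held at foreign banks 373.1.)

2618.6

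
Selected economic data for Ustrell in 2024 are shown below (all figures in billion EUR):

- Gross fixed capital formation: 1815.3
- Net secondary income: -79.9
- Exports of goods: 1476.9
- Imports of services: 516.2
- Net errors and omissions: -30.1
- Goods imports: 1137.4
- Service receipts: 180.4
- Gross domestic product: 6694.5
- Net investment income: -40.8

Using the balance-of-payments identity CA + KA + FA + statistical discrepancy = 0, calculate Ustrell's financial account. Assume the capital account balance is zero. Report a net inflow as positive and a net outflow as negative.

147.1

Goods balance = 1476.9 - 1137.4 = 339.5
Services balance = 180.4 - 516.2 = -335.8
Trade balance (goods + services) = 339.5 + (-335.8) = 3.7
Net primary income = -40.8
Net secondary income = -79.9
Current account = 3.7 + (-40.8) + (-79.9) = -117.0
Financial account = -(-117.0 + (-30.1)) = 147.1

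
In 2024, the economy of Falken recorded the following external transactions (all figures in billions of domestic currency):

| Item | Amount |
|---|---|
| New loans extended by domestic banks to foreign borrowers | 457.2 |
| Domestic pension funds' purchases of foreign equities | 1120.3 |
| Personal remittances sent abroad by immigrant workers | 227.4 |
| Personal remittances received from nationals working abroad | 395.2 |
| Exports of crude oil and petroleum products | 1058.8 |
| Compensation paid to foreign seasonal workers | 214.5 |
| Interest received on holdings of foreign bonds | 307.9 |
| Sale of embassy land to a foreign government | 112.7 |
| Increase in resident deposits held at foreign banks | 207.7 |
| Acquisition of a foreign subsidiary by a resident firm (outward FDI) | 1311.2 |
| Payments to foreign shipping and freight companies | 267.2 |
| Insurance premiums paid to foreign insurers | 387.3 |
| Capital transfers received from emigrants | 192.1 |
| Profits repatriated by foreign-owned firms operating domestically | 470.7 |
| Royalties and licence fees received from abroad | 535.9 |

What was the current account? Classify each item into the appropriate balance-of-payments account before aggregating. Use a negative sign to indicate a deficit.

730.7

Goods: 1058.8
Services: 535.9 - 267.2 - 387.3 = -118.6
Primary income: 307.9 - 470.7 - 214.5 = -377.3
Secondary income: 395.2 - 227.4 = 167.8
Current account = 1058.8 + (-118.6) + (-377.3) + 167.8 = 730.7
(Excluded from the current account — financial account: new loans extended by domestic banks to foreign borrowers 457.2, domestic pension funds' purchases of foreign equities 1120.3, increase in resident deposits held at foreign banks 207.7, acquisition of a foreign subsidiary by a resident firm (outward FDI) 1311.2; capital account: sale of embassy land to a foreign government 112.7, capital transfers received from emigrants 192.1.)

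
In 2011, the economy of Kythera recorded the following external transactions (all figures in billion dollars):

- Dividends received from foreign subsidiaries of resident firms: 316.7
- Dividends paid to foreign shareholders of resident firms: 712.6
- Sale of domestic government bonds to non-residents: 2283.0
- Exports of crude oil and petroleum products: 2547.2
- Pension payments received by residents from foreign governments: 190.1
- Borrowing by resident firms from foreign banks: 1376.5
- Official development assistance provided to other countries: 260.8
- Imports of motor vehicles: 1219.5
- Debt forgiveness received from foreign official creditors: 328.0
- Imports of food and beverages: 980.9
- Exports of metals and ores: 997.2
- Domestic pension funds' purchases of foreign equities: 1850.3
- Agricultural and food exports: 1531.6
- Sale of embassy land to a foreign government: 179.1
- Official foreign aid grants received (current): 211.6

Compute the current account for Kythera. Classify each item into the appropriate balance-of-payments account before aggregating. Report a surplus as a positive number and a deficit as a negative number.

2620.6

Goods: 2547.2 - 1219.5 + 997.2 + 1531.6 - 980.9 = 2875.6
Primary income: -712.6 + 316.7 = -395.9
Secondary income: 190.1 + 211.6 - 260.8 = 140.9
Current account = 2875.6 + (-395.9) + 140.9 = 2620.6
(Excluded from the current account — financial account: sale of domestic government bonds to non-residents 2283.0, borrowing by resident firms from foreign banks 1376.5, domestic pension funds' purchases of foreign equities 1850.3; capital account: debt forgiveness received from foreign official creditors 328.0, sale of embassy land to a foreign government 179.1.)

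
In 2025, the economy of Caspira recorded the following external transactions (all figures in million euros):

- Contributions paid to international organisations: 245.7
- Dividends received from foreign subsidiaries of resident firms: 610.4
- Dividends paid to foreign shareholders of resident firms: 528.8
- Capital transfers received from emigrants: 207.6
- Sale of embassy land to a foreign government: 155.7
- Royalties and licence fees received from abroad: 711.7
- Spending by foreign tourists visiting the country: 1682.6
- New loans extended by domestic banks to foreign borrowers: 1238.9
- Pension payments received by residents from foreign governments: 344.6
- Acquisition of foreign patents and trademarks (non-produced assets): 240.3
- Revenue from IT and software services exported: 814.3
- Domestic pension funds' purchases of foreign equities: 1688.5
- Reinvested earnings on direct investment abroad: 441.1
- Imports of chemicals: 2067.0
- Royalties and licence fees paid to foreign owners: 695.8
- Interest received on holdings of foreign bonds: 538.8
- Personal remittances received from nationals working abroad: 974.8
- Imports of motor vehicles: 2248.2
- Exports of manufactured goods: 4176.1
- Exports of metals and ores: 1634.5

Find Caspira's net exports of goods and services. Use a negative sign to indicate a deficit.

Goods: -2067.0 + 4176.1 + 1634.5 - 2248.2 = 1495.4
Services: 814.3 + 711.7 - 695.8 + 1682.6 = 2512.8
Trade balance = 1495.4 + 2512.8 = 4008.2
(Excluded from the trade balance — secondary income: contributions paid to international organisations 245.7, pension payments received by residents from foreign governments 344.6, personal remittances received from nationals working abroad 974.8; primary income: dividends received from foreign subsidiaries of resident firms 610.4, dividends paid to foreign shareholders of resident firms 528.8, reinvested earnings on direct investment abroad 441.1, interest received on holdings of foreign bonds 538.8; capital account: capital transfers received from emigrants 207.6, sale of embassy land to a foreign government 155.7, acquisition of foreign patents and trademarks (non-produced assets) 240.3; financial account: new loans extended by domestic banks to foreign borrowers 1238.9, domestic pension funds' purchases of foreign equities 1688.5.)

4008.2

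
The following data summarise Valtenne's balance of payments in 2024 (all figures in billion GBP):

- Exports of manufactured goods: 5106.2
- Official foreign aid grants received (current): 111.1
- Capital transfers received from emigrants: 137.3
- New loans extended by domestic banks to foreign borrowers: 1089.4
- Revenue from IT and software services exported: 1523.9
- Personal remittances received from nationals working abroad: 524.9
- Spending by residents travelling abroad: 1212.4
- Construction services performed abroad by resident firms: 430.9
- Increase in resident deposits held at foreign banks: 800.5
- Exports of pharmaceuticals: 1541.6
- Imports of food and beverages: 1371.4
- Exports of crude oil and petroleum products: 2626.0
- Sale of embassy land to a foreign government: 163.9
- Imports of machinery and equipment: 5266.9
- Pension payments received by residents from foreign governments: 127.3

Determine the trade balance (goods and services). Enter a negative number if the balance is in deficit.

Goods: -5266.9 - 1371.4 + 2626.0 + 5106.2 + 1541.6 = 2635.5
Services: 430.9 + 1523.9 - 1212.4 = 742.4
Trade balance = 2635.5 + 742.4 = 3377.9
(Excluded from the trade balance — secondary income: official foreign aid grants received (current) 111.1, personal remittances received from nationals working abroad 524.9, pension payments received by residents from foreign governments 127.3; capital account: capital transfers received from emigrants 137.3, sale of embassy land to a foreign government 163.9; financial account: new loans extended by domestic banks to foreign borrowers 1089.4, increase in resident deposits held at foreign banks 800.5.)

3377.9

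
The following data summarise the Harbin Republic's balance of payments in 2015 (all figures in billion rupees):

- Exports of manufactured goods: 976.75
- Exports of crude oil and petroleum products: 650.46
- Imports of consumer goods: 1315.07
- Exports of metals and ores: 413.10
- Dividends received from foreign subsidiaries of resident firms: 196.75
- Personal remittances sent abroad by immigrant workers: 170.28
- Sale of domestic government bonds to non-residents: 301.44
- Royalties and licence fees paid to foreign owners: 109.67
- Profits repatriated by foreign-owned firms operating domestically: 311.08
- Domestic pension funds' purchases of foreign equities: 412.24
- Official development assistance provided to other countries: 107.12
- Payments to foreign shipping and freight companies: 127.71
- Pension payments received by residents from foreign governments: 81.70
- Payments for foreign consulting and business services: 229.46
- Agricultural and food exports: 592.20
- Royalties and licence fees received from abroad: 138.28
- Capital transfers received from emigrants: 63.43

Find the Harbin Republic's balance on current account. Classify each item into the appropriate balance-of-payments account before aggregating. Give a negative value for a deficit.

678.85

Goods: -1315.07 + 650.46 + 592.20 + 976.75 + 413.10 = 1317.44
Services: -109.67 - 127.71 - 229.46 + 138.28 = -328.56
Primary income: -311.08 + 196.75 = -114.33
Secondary income: 81.70 - 107.12 - 170.28 = -195.70
Current account = 1317.44 + (-328.56) + (-114.33) + (-195.70) = 678.85
(Excluded from the current account — financial account: sale of domestic government bonds to non-residents 301.44, domestic pension funds' purchases of foreign equities 412.24; capital account: capital transfers received from emigrants 63.43.)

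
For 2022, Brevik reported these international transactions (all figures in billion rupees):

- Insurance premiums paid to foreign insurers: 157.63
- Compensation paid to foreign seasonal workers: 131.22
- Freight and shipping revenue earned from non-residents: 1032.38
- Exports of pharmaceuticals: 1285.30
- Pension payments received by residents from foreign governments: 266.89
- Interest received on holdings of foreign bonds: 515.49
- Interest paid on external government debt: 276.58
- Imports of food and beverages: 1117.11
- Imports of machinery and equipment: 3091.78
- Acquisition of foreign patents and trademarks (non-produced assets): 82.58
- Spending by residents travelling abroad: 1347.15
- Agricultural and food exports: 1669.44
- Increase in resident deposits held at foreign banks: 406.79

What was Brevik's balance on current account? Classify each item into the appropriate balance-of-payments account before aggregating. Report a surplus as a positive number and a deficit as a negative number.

-1351.97

Goods: -1117.11 + 1285.30 + 1669.44 - 3091.78 = -1254.15
Services: 1032.38 - 1347.15 - 157.63 = -472.40
Primary income: -131.22 - 276.58 + 515.49 = 107.69
Secondary income: 266.89
Current account = (-1254.15) + (-472.40) + 107.69 + 266.89 = -1351.97
(Excluded from the current account — capital account: acquisition of foreign patents and trademarks (non-produced assets) 82.58; financial account: increase in resident deposits held at foreign banks 406.79.)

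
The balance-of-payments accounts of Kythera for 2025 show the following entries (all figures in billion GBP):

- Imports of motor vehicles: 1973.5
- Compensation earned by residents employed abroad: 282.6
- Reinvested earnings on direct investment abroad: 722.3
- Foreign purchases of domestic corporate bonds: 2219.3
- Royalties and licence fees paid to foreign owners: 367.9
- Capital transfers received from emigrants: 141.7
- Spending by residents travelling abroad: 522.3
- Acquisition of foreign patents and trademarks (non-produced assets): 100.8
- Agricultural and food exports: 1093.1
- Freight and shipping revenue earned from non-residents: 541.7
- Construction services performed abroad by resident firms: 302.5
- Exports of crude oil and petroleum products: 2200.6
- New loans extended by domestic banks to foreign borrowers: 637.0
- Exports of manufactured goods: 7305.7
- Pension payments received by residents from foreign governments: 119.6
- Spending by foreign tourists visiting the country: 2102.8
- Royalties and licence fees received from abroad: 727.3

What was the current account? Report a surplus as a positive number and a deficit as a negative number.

Goods: -1973.5 + 1093.1 + 7305.7 + 2200.6 = 8625.9
Services: 541.7 - 367.9 + 2102.8 - 522.3 + 302.5 + 727.3 = 2784.1
Primary income: 722.3 + 282.6 = 1004.9
Secondary income: 119.6
Current account = 8625.9 + 2784.1 + 1004.9 + 119.6 = 12534.5
(Excluded from the current account — financial account: foreign purchases of domestic corporate bonds 2219.3, new loans extended by domestic banks to foreign borrowers 637.0; capital account: capital transfers received from emigrants 141.7, acquisition of foreign patents and trademarks (non-produced assets) 100.8.)

12534.5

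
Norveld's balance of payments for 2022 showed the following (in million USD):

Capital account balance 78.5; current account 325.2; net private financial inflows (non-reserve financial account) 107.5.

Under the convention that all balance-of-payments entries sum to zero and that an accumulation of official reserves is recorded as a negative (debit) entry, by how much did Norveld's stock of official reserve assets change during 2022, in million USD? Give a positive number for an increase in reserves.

Official reserve transactions balance = -(325.2 + 78.5 + 107.5) = -511.2
An accumulation of reserves is recorded as a debit (negative entry), so the change in the stock of reserves is the negative of that balance.
Change in official reserves = -(-511.2) = 511.2

511.2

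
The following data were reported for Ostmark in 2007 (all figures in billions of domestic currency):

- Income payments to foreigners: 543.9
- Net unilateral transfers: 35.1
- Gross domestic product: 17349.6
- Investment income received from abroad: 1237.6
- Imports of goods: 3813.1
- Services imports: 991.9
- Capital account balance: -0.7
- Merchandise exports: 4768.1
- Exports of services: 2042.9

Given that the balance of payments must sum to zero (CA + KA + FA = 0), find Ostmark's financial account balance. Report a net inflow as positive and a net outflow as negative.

Goods balance = 4768.1 - 3813.1 = 955.0
Services balance = 2042.9 - 991.9 = 1051.0
Trade balance (goods + services) = 955.0 + 1051.0 = 2006.0
Net primary income = 1237.6 - 543.9 = 693.7
Net secondary income = 35.1
Current account = 2006.0 + 693.7 + 35.1 = 2734.8
Financial account = -(2734.8 + (-0.7)) = -2734.1

-2734.1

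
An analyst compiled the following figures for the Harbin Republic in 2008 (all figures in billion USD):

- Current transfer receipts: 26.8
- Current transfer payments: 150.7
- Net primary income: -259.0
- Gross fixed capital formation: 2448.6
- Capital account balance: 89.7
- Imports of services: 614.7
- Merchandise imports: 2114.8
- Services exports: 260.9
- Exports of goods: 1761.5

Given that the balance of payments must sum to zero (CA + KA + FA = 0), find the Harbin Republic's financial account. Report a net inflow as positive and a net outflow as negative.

1000.3

Goods balance = 1761.5 - 2114.8 = -353.3
Services balance = 260.9 - 614.7 = -353.8
Trade balance (goods + services) = -353.3 + (-353.8) = -707.1
Net primary income = -259.0
Net secondary income = 26.8 - 150.7 = -123.9
Current account = -707.1 + (-259.0) + (-123.9) = -1090.0
Financial account = -(-1090.0 + 89.7) = 1000.3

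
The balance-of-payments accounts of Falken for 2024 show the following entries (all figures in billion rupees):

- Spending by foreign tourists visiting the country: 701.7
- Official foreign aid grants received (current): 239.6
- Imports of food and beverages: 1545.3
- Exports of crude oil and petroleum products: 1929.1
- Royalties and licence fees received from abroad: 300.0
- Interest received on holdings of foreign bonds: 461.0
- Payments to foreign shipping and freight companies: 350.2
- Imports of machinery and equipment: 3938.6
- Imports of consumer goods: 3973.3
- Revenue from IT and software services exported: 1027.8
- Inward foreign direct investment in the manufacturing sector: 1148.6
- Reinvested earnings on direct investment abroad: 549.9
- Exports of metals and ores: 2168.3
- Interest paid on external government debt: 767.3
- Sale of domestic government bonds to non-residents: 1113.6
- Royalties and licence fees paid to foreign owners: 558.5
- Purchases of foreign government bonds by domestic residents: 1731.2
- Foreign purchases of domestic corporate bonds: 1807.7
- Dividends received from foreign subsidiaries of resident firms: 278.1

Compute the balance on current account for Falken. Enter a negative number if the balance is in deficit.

Goods: 2168.3 + 1929.1 - 3938.6 - 1545.3 - 3973.3 = -5359.8
Services: -558.5 - 350.2 + 701.7 + 300.0 + 1027.8 = 1120.8
Primary income: 461.0 + 549.9 + 278.1 - 767.3 = 521.7
Secondary income: 239.6
Current account = (-5359.8) + 1120.8 + 521.7 + 239.6 = -3477.7
(Excluded from the current account — financial account: inward foreign direct investment in the manufacturing sector 1148.6, sale of domestic government bonds to non-residents 1113.6, purchases of foreign government bonds by domestic residents 1731.2, foreign purchases of domestic corporate bonds 1807.7.)

-3477.7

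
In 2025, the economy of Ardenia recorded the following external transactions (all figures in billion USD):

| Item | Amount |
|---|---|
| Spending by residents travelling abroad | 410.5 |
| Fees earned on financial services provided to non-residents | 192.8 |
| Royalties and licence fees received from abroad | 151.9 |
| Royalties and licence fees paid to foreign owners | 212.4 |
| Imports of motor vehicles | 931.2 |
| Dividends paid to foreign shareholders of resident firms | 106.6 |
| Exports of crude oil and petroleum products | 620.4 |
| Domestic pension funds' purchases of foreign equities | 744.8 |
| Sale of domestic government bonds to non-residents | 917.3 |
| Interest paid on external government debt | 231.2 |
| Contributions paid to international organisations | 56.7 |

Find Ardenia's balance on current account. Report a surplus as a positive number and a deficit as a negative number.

-983.5

Goods: 620.4 - 931.2 = -310.8
Services: 192.8 - 410.5 + 151.9 - 212.4 = -278.2
Primary income: -231.2 - 106.6 = -337.8
Secondary income: -56.7
Current account = (-310.8) + (-278.2) + (-337.8) + (-56.7) = -983.5
(Excluded from the current account — financial account: domestic pension funds' purchases of foreign equities 744.8, sale of domestic government bonds to non-residents 917.3.)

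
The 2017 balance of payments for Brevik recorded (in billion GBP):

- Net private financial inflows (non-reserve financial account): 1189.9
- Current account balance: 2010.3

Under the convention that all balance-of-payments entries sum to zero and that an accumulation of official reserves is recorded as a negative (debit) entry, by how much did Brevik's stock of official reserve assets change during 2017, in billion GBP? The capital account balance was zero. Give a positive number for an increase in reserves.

Official reserve transactions balance = -(2010.3 + 1189.9) = -3200.2
An accumulation of reserves is recorded as a debit (negative entry), so the change in the stock of reserves is the negative of that balance.
Change in official reserves = -(-3200.2) = 3200.2

3200.2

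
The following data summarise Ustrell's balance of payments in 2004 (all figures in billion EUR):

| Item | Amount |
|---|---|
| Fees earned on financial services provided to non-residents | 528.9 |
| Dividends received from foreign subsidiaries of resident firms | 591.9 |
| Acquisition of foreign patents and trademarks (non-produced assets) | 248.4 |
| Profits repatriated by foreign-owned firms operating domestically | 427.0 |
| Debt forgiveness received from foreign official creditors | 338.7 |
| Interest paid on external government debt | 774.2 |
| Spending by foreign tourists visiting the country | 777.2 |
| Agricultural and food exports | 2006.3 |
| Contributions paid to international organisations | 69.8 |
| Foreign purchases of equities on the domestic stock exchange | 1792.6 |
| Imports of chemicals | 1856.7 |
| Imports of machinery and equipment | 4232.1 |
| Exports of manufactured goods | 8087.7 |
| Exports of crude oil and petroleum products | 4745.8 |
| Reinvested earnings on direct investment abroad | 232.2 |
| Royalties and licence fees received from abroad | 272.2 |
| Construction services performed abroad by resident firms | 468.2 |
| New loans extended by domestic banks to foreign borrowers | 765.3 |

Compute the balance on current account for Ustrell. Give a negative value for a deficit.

10350.6

Goods: -1856.7 - 4232.1 + 8087.7 + 2006.3 + 4745.8 = 8751.0
Services: 777.2 + 272.2 + 528.9 + 468.2 = 2046.5
Primary income: 591.9 - 774.2 - 427.0 + 232.2 = -377.1
Secondary income: -69.8
Current account = 8751.0 + 2046.5 + (-377.1) + (-69.8) = 10350.6
(Excluded from the current account — capital account: acquisition of foreign patents and trademarks (non-produced assets) 248.4, debt forgiveness received from foreign official creditors 338.7; financial account: foreign purchases of equities on the domestic stock exchange 1792.6, new loans extended by domestic banks to foreign borrowers 765.3.)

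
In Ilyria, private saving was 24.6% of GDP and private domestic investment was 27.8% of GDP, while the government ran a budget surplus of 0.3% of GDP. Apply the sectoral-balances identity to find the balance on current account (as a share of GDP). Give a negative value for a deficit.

-2.9

By the sectoral-balances identity, CA = (S_private - I) + (T - G).
Private balance = 24.6 - 27.8 = -3.2
Government balance (T - G) = 0.3
CA = -3.2 + 0.3 = -2.9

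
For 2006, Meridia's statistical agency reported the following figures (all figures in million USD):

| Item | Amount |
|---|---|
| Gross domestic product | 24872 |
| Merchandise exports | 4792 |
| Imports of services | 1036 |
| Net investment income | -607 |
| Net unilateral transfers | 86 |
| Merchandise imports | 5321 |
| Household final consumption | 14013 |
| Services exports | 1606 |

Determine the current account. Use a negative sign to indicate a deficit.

Goods balance = 4792 - 5321 = -529
Services balance = 1606 - 1036 = 570
Trade balance (goods + services) = -529 + 570 = 41
Net primary income = -607
Net secondary income = 86
Current account = 41 + (-607) + 86 = -480

-480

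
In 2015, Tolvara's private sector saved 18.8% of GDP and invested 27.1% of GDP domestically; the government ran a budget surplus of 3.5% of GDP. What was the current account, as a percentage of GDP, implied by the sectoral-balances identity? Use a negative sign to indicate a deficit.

By the sectoral-balances identity, CA = (S_private - I) + (T - G).
Private balance = 18.8 - 27.1 = -8.3
Government balance (T - G) = 3.5
CA = -8.3 + 3.5 = -4.8

-4.8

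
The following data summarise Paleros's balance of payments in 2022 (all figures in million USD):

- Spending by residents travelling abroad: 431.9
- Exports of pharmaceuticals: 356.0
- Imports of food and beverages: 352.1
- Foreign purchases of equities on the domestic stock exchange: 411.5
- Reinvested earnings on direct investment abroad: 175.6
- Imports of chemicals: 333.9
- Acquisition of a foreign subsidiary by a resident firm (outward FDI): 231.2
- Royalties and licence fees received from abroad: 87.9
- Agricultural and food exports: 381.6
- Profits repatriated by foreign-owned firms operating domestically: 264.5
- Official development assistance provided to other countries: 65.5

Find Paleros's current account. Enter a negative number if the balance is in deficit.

-446.8

Goods: -352.1 - 333.9 + 381.6 + 356.0 = 51.6
Services: -431.9 + 87.9 = -344.0
Primary income: -264.5 + 175.6 = -88.9
Secondary income: -65.5
Current account = 51.6 + (-344.0) + (-88.9) + (-65.5) = -446.8
(Excluded from the current account — financial account: foreign purchases of equities on the domestic stock exchange 411.5, acquisition of a foreign subsidiary by a resident firm (outward FDI) 231.2.)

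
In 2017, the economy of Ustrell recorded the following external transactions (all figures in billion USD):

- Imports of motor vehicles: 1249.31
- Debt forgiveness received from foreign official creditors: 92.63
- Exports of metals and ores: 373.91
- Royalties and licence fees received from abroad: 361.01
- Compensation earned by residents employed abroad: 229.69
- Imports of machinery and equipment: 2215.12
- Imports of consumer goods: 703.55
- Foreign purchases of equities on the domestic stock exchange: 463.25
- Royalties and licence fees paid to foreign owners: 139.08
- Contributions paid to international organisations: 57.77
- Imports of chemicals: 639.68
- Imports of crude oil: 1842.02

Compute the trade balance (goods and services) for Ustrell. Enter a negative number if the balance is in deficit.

Goods: -1249.31 - 1842.02 + 373.91 - 639.68 - 2215.12 - 703.55 = -6275.77
Services: 361.01 - 139.08 = 221.93
Trade balance = -6275.77 + 221.93 = -6053.84
(Excluded from the trade balance — capital account: debt forgiveness received from foreign official creditors 92.63; primary income: compensation earned by residents employed abroad 229.69; financial account: foreign purchases of equities on the domestic stock exchange 463.25; secondary income: contributions paid to international organisations 57.77.)

-6053.84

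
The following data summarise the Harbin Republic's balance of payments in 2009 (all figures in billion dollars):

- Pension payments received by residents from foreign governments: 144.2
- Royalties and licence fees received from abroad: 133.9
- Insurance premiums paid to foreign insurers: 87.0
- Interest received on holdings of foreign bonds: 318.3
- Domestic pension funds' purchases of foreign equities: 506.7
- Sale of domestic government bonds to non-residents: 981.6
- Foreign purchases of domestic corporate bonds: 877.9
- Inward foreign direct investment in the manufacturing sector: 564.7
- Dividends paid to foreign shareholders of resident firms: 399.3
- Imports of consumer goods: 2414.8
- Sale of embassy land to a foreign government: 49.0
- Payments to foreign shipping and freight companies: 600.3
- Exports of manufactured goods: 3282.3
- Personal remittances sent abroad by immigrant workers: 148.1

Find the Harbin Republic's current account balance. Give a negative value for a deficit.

Goods: 3282.3 - 2414.8 = 867.5
Services: -87.0 + 133.9 - 600.3 = -553.4
Primary income: -399.3 + 318.3 = -81.0
Secondary income: 144.2 - 148.1 = -3.9
Current account = 867.5 + (-553.4) + (-81.0) + (-3.9) = 229.2
(Excluded from the current account — financial account: domestic pension funds' purchases of foreign equities 506.7, sale of domestic government bonds to non-residents 981.6, foreign purchases of domestic corporate bonds 877.9, inward foreign direct investment in the manufacturing sector 564.7; capital account: sale of embassy land to a foreign government 49.0.)

229.2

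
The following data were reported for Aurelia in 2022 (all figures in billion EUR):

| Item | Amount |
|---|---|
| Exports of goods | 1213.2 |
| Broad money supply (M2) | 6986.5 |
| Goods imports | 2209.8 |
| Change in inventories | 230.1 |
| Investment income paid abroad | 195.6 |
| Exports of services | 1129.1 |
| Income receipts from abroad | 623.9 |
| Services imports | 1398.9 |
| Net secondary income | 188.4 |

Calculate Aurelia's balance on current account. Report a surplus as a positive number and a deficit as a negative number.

-649.7

Goods balance = 1213.2 - 2209.8 = -996.6
Services balance = 1129.1 - 1398.9 = -269.8
Trade balance (goods + services) = -996.6 + (-269.8) = -1266.4
Net primary income = 623.9 - 195.6 = 428.3
Net secondary income = 188.4
Current account = -1266.4 + 428.3 + 188.4 = -649.7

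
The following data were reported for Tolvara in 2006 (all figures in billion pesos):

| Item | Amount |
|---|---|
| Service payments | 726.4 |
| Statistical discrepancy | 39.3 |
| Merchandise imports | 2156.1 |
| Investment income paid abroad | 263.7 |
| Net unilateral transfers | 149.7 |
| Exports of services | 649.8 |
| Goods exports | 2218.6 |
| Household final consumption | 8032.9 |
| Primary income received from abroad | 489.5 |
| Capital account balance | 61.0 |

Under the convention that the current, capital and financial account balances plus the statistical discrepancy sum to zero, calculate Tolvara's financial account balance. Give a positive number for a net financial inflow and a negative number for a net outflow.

-461.7

Goods balance = 2218.6 - 2156.1 = 62.5
Services balance = 649.8 - 726.4 = -76.6
Trade balance (goods + services) = 62.5 + (-76.6) = -14.1
Net primary income = 489.5 - 263.7 = 225.8
Net secondary income = 149.7
Current account = -14.1 + 225.8 + 149.7 = 361.4
Financial account = -(361.4 + 61.0 + 39.3) = -461.7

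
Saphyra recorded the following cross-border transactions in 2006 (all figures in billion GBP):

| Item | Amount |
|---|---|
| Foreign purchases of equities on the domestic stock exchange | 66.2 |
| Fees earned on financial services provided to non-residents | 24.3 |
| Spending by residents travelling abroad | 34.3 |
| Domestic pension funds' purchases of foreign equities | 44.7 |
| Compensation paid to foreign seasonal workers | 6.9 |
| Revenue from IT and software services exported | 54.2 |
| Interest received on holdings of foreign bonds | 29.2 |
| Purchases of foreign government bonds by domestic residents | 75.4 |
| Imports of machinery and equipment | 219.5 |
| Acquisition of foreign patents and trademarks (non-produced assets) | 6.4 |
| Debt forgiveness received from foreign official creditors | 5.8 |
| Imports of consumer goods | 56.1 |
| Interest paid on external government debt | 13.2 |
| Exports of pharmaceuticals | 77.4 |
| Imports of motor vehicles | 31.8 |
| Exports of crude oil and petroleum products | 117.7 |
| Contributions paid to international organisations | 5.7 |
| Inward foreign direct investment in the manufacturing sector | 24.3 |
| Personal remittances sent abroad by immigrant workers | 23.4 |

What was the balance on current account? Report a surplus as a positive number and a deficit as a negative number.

-88.1

Goods: -56.1 - 219.5 + 77.4 + 117.7 - 31.8 = -112.3
Services: 24.3 - 34.3 + 54.2 = 44.2
Primary income: -13.2 - 6.9 + 29.2 = 9.1
Secondary income: -23.4 - 5.7 = -29.1
Current account = (-112.3) + 44.2 + 9.1 + (-29.1) = -88.1
(Excluded from the current account — financial account: foreign purchases of equities on the domestic stock exchange 66.2, domestic pension funds' purchases of foreign equities 44.7, purchases of foreign government bonds by domestic residents 75.4, inward foreign direct investment in the manufacturing sector 24.3; capital account: acquisition of foreign patents and trademarks (non-produced assets) 6.4, debt forgiveness received from foreign official creditors 5.8.)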